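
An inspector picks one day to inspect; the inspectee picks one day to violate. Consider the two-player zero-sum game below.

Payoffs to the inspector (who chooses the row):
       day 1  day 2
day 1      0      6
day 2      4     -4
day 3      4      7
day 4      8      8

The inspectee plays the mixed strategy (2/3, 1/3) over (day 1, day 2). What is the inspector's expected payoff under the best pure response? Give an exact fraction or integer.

8

day 1: (0)·(2/3) + (6)·(1/3) = 2.
day 2: (4)·(2/3) + (-4)·(1/3) = 4/3.
day 3: (4)·(2/3) + (7)·(1/3) = 5.
day 4: (8)·(2/3) + (8)·(1/3) = 8.
The best pure response is day 4 with expected payoff 8.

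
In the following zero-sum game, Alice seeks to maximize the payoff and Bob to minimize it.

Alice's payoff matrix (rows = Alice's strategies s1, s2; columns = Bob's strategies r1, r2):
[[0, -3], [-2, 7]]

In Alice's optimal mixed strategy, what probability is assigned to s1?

Row minima are -3 and -2, so Alice's maximin is -2; column maxima are 0 and 7, so Bob's minimax is 0. These differ, so the equilibrium is in mixed strategies.
Let Alice play s1 with probability p. Bob is indifferent when −2(1−p) = −3p + 7(1−p), giving p = 3/4.

3/4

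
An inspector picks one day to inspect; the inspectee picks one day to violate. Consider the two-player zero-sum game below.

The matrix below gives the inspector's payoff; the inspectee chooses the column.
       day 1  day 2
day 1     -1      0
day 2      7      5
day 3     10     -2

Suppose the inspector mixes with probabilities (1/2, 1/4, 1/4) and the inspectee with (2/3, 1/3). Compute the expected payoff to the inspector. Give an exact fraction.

11/4

Against (2/3, 1/3), each row's expected payoff is day 1: -2/3; day 2: 19/3; day 3: 6.
Taking the (1/2, 1/4, 1/4)-weighted average: (1/2)·(-2/3) + (1/4)·(19/3) + (1/4)·(6) = 11/4.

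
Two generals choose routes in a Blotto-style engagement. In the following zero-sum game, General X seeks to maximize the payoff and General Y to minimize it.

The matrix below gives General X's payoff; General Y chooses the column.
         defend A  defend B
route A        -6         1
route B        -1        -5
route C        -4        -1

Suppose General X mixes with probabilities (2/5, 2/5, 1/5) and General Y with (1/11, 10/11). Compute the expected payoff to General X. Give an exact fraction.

Against (1/11, 10/11), each row's expected payoff is route A: 4/11; route B: -51/11; route C: -14/11.
Taking the (2/5, 2/5, 1/5)-weighted average: (2/5)·(4/11) + (2/5)·(-51/11) + (1/5)·(-14/11) = -108/55.

-108/55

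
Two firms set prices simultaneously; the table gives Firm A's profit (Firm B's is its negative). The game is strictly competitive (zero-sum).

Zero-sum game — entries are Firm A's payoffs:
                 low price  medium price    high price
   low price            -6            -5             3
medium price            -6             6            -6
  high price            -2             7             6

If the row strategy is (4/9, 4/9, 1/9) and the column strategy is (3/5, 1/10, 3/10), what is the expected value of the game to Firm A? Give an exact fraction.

Against (3/5, 1/10, 3/10), each row's expected payoff is low price: -16/5; medium price: -24/5; high price: 13/10.
Taking the (4/9, 4/9, 1/9)-weighted average: (4/9)·(-16/5) + (4/9)·(-24/5) + (1/9)·(13/10) = -307/90.

-307/90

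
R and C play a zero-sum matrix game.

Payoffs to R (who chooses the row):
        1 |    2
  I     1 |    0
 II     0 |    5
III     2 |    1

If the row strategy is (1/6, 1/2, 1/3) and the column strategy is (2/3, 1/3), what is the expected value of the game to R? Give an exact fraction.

Against (2/3, 1/3), each row's expected payoff is I: 2/3; II: 5/3; III: 5/3.
Taking the (1/6, 1/2, 1/3)-weighted average: (1/6)·(2/3) + (1/2)·(5/3) + (1/3)·(5/3) = 3/2.

3/2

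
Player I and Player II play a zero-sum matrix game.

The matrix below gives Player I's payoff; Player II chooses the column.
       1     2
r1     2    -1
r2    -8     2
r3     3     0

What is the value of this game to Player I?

Row r1 is strictly dominated by row r3, so Player I never plays it.
The remaining 2×2 game on (r2, r3) × (1, 2) has no saddle point. Let Player I play r2 with probability p; indifference gives −8p + 3(1−p) = 2p, so p = 3/13.
Similarly Player II's optimal q on 1 is 2/13, and the value is -8·(2/13) + (2)·(11/13) = 6/13.

6/13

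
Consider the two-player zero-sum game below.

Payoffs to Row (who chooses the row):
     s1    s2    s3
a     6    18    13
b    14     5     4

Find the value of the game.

Column s2 is strictly dominated by s3 for Column (it gives Row more in every row).
The remaining 2×2 game on (a, b) × (s1, s3) has no saddle point. Let Row play a with probability p; indifference gives 6p + 14(1−p) = 13p + 4(1−p), so p = 10/17.
Similarly Column's optimal q on s1 is 9/17, and the value is 6·(9/17) + (13)·(8/17) = 158/17.

158/17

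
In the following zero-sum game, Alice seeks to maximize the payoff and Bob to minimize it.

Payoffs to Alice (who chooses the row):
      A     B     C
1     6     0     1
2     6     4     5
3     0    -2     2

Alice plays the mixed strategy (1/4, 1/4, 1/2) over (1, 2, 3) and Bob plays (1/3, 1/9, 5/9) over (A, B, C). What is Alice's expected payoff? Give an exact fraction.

43/18

Against (1/3, 1/9, 5/9), each row's expected payoff is 1: 23/9; 2: 47/9; 3: 8/9.
Taking the (1/4, 1/4, 1/2)-weighted average: (1/4)·(23/9) + (1/4)·(47/9) + (1/2)·(8/9) = 43/18.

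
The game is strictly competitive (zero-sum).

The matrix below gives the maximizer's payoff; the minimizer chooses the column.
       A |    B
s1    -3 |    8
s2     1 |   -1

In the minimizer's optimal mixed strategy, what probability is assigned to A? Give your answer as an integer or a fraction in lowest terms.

Row minima are -3 and -1, so the maximizer's maximin is -1; column maxima are 1 and 8, so the minimizer's minimax is 1. These differ, so the equilibrium is in mixed strategies.
Let the minimizer play A with probability q. The maximizer is indifferent when −3q + 8(1−q) = q − (1−q), giving q = 9/13.

9/13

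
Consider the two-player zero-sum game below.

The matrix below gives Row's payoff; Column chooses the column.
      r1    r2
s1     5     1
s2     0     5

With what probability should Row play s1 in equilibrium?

Row minima are 1 and 0, so Row's maximin is 1; column maxima are 5 and 5, so Column's minimax is 5. These differ, so the equilibrium is in mixed strategies.
Let Row play s1 with probability p. Column is indifferent when 5p = p + 5(1−p), giving p = 5/9.

5/9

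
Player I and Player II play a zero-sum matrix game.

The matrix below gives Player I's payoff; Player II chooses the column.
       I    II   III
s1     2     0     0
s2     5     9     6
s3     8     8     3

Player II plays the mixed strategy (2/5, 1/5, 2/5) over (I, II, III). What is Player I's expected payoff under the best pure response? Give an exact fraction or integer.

31/5

s1: (2)·(2/5) + (0)·(1/5) + (0)·(2/5) = 4/5.
s2: (5)·(2/5) + (9)·(1/5) + (6)·(2/5) = 31/5.
s3: (8)·(2/5) + (8)·(1/5) + (3)·(2/5) = 6.
The best pure response is s2 with expected payoff 31/5.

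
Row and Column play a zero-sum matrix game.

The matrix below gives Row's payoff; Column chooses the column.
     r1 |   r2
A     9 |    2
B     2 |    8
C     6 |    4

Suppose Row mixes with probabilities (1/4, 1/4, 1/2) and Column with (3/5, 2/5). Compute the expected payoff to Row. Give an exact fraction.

21/4

Against (3/5, 2/5), each row's expected payoff is A: 31/5; B: 22/5; C: 26/5.
Taking the (1/4, 1/4, 1/2)-weighted average: (1/4)·(31/5) + (1/4)·(22/5) + (1/2)·(26/5) = 21/4.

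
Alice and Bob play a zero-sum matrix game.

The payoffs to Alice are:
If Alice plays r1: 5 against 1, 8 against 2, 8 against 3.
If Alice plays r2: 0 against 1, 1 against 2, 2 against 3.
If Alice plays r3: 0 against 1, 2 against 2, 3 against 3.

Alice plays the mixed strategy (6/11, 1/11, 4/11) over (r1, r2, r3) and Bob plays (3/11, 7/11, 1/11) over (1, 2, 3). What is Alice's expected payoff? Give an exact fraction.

551/121

Against (3/11, 7/11, 1/11), each row's expected payoff is r1: 79/11; r2: 9/11; r3: 17/11.
Taking the (6/11, 1/11, 4/11)-weighted average: (6/11)·(79/11) + (1/11)·(9/11) + (4/11)·(17/11) = 551/121.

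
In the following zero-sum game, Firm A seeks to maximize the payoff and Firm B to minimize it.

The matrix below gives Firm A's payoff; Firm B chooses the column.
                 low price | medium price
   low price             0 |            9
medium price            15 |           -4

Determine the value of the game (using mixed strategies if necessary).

135/28

Row minima are 0 and -4, so Firm A's maximin is 0; column maxima are 15 and 9, so Firm B's minimax is 9. These differ, so the equilibrium is in mixed strategies.
Let Firm A play low price with probability p. Firm B is indifferent when 15(1−p) = 9p − 4(1−p), giving p = 19/28.
Let Firm B play low price with probability q. Firm A is indifferent when 9(1−q) = 15q − 4(1−q), giving q = 13/28.
The value is 0·(13/28) + (9)·(15/28) = 135/28.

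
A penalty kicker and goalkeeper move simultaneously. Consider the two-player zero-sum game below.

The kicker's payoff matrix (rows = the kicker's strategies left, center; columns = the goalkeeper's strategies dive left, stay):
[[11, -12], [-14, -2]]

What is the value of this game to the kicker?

-38/7

Row minima are -12 and -14, so the kicker's maximin is -12; column maxima are 11 and -2, so the goalkeeper's minimax is -2. These differ, so the equilibrium is in mixed strategies.
Let the kicker play left with probability p. The goalkeeper is indifferent when 11p − 14(1−p) = −12p − 2(1−p), giving p = 12/35.
Let the goalkeeper play dive left with probability q. The kicker is indifferent when 11q − 12(1−q) = −14q − 2(1−q), giving q = 2/7.
The value is 11·(2/7) + (-12)·(5/7) = -38/7.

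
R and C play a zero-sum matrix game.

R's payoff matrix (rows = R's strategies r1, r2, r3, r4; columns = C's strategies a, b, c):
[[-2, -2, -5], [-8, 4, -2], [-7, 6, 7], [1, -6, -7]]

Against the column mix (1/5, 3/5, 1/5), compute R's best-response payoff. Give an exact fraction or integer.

18/5

r1: (-2)·(1/5) + (-2)·(3/5) + (-5)·(1/5) = -13/5.
r2: (-8)·(1/5) + (4)·(3/5) + (-2)·(1/5) = 2/5.
r3: (-7)·(1/5) + (6)·(3/5) + (7)·(1/5) = 18/5.
r4: (1)·(1/5) + (-6)·(3/5) + (-7)·(1/5) = -24/5.
The best pure response is r3 with expected payoff 18/5.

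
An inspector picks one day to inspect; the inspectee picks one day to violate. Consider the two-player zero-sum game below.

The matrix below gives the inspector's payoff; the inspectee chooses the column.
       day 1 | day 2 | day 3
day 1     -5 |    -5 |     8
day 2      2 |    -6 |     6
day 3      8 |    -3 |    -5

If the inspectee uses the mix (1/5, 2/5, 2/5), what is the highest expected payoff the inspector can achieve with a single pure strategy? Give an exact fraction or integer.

day 1: (-5)·(1/5) + (-5)·(2/5) + (8)·(2/5) = 1/5.
day 2: (2)·(1/5) + (-6)·(2/5) + (6)·(2/5) = 2/5.
day 3: (8)·(1/5) + (-3)·(2/5) + (-5)·(2/5) = -8/5.
The best pure response is day 2 with expected payoff 2/5.

2/5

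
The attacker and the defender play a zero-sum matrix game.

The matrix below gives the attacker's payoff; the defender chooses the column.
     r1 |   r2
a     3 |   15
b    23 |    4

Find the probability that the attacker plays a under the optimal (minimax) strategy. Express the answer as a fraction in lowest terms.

19/31

Row minima are 3 and 4, so the attacker's maximin is 4; column maxima are 23 and 15, so the defender's minimax is 15. These differ, so the equilibrium is in mixed strategies.
Let the attacker play a with probability p. The defender is indifferent when 3p + 23(1−p) = 15p + 4(1−p), giving p = 19/31.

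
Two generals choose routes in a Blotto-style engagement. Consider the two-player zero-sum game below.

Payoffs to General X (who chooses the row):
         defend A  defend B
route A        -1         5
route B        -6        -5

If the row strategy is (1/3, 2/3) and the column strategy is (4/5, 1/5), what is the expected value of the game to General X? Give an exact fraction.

-19/5

Against (4/5, 1/5), each row's expected payoff is route A: 1/5; route B: -29/5.
Taking the (1/3, 2/3)-weighted average: (1/3)·(1/5) + (2/3)·(-29/5) = -19/5.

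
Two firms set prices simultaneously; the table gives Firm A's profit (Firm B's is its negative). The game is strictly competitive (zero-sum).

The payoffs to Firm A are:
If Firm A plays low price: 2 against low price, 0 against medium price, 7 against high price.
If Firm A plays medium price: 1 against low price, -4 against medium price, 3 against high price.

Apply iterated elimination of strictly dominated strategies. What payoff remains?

Column low price is strictly dominated by medium price for Firm B (0<2, -4<1); eliminate low price.
Row medium price is strictly dominated by row low price (0>-4, 7>3); eliminate medium price.
Column high price is strictly dominated by medium price for Firm B (0<7); eliminate high price.
Only (low price, medium price) remains, with payoff 0.

0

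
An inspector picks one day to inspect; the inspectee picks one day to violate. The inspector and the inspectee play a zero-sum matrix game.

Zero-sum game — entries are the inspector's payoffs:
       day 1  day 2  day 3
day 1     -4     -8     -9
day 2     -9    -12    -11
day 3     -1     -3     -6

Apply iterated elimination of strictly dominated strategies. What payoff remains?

-6

Row day 2 is strictly dominated by row day 1 (-4>-9, -8>-12, -9>-11); eliminate day 2.
Column day 1 is strictly dominated by day 2 for the inspectee (-8<-4, -3<-1); eliminate day 1.
Column day 2 is strictly dominated by day 3 for the inspectee (-9<-8, -6<-3); eliminate day 2.
Row day 1 is strictly dominated by row day 3 (-6>-9); eliminate day 1.
Only (day 3, day 3) remains, with payoff -6.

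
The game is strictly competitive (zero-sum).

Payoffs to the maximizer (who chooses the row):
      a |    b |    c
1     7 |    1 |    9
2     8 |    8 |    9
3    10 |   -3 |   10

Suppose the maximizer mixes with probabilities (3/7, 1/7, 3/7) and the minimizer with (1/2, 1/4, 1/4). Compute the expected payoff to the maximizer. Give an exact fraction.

93/14

Against (1/2, 1/4, 1/4), each row's expected payoff is 1: 6; 2: 33/4; 3: 27/4.
Taking the (3/7, 1/7, 3/7)-weighted average: (3/7)·(6) + (1/7)·(33/4) + (3/7)·(27/4) = 93/14.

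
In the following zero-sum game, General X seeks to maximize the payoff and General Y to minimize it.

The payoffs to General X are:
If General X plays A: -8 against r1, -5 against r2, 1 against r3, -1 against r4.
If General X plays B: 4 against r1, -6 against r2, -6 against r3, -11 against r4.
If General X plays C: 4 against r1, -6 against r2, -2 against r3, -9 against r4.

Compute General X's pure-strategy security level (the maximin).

-8

The worst-case payoff for each row is A: -8, B: -11, C: -9.
The best of these is -8.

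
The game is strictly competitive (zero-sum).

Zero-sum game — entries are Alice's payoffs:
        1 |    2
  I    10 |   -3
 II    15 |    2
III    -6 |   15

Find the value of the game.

237/34

Row I is strictly dominated by row II, so Alice never plays it.
The remaining 2×2 game on (II, III) × (1, 2) has no saddle point. Let Alice play II with probability p; indifference gives 15p − 6(1−p) = 2p + 15(1−p), so p = 21/34.
Similarly Bob's optimal q on 1 is 13/34, and the value is 15·(13/34) + (2)·(21/34) = 237/34.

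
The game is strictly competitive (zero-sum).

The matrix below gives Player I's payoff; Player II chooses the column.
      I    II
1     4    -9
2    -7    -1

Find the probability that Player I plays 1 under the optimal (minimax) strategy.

Row minima are -9 and -7, so Player I's maximin is -7; column maxima are 4 and -1, so Player II's minimax is -1. These differ, so the equilibrium is in mixed strategies.
Let Player I play 1 with probability p. Player II is indifferent when 4p − 7(1−p) = −9p − (1−p), giving p = 6/19.

6/19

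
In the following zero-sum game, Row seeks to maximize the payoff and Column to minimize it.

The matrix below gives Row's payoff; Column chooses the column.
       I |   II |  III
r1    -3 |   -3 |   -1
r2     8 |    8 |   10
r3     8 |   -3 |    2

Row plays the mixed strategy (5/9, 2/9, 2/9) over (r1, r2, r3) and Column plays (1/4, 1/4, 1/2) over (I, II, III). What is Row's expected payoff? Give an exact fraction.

Against (1/4, 1/4, 1/2), each row's expected payoff is r1: -2; r2: 9; r3: 9/4.
Taking the (5/9, 2/9, 2/9)-weighted average: (5/9)·(-2) + (2/9)·(9) + (2/9)·(9/4) = 25/18.

25/18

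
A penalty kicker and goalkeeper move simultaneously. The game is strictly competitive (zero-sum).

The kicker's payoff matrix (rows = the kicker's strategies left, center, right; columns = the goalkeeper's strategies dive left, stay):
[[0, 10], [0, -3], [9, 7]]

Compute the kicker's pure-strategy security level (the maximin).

7

The worst-case payoff for each row is left: 0, center: -3, right: 7.
The best of these is 7.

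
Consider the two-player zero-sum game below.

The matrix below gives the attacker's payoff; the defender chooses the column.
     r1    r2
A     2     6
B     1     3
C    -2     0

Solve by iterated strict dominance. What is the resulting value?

2

Column r2 is strictly dominated by r1 for the defender (2<6, 1<3, -2<0); eliminate r2.
Row B is strictly dominated by row A (2>1); eliminate B.
Row C is strictly dominated by row A (2>-2); eliminate C.
Only (A, r1) remains, with payoff 2.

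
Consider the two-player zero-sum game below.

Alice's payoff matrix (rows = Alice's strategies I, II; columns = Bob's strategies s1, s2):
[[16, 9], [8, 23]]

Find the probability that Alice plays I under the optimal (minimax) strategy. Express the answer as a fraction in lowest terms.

15/22

Row minima are 9 and 8, so Alice's maximin is 9; column maxima are 16 and 23, so Bob's minimax is 16. These differ, so the equilibrium is in mixed strategies.
Let Alice play I with probability p. Bob is indifferent when 16p + 8(1−p) = 9p + 23(1−p), giving p = 15/22.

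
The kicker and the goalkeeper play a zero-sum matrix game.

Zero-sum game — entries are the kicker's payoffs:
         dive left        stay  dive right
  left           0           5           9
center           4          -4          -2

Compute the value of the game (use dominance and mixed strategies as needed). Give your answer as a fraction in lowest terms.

20/13

Column dive right is strictly dominated by stay for the goalkeeper (it gives the kicker more in every row).
The remaining 2×2 game on (left, center) × (dive left, stay) has no saddle point. Let the kicker play left with probability p; indifference gives 4(1−p) = 5p − 4(1−p), so p = 8/13.
Similarly the goalkeeper's optimal q on dive left is 9/13, and the value is 0·(9/13) + (5)·(4/13) = 20/13.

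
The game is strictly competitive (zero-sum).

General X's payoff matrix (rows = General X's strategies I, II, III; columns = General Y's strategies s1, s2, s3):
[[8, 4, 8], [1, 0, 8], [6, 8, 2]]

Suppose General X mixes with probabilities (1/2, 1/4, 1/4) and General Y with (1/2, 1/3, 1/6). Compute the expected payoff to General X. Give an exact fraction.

127/24

Against (1/2, 1/3, 1/6), each row's expected payoff is I: 20/3; II: 11/6; III: 6.
Taking the (1/2, 1/4, 1/4)-weighted average: (1/2)·(20/3) + (1/4)·(11/6) + (1/4)·(6) = 127/24.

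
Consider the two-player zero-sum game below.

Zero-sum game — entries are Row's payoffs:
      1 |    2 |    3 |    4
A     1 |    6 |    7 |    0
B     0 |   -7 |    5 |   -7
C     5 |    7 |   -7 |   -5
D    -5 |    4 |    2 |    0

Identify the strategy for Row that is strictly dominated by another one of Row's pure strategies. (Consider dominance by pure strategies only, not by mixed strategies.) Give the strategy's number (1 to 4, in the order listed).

2

Compare B with A: 1 > 0, 6 > -7, 7 > 5, 0 > -7.
So A strictly dominates B for Row; B is strictly dominated.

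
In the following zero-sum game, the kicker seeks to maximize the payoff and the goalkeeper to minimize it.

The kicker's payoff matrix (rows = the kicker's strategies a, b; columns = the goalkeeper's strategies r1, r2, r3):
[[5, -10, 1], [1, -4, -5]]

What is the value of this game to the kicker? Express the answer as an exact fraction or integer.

-9/2

Column r1 is strictly dominated by r3 for the goalkeeper (it gives the kicker more in every row).
The remaining 2×2 game on (a, b) × (r2, r3) has no saddle point. Let the kicker play a with probability p; indifference gives −10p − 4(1−p) = p − 5(1−p), so p = 1/12.
Similarly the goalkeeper's optimal q on r2 is 1/2, and the value is -10·(1/2) + (1)·(1/2) = -9/2.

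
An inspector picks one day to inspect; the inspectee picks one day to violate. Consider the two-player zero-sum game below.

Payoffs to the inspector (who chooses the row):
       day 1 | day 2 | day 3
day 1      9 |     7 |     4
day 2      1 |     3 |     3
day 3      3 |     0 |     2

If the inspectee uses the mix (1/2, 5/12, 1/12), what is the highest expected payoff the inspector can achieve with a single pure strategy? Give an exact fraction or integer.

31/4

day 1: (9)·(1/2) + (7)·(5/12) + (4)·(1/12) = 31/4.
day 2: (1)·(1/2) + (3)·(5/12) + (3)·(1/12) = 2.
day 3: (3)·(1/2) + (0)·(5/12) + (2)·(1/12) = 5/3.
The best pure response is day 1 with expected payoff 31/4.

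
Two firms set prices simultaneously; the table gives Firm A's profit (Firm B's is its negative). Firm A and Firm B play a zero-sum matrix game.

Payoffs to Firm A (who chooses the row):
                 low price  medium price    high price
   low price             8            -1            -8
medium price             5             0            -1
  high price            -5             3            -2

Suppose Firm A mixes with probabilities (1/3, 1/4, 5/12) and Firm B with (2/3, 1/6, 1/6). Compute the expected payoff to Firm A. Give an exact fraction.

3/4

Against (2/3, 1/6, 1/6), each row's expected payoff is low price: 23/6; medium price: 19/6; high price: -19/6.
Taking the (1/3, 1/4, 5/12)-weighted average: (1/3)·(23/6) + (1/4)·(19/6) + (5/12)·(-19/6) = 3/4.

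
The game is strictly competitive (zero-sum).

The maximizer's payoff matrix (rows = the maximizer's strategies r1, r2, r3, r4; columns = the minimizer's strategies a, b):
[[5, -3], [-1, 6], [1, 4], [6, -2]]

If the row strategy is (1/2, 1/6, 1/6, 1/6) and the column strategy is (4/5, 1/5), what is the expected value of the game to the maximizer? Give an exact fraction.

Against (4/5, 1/5), each row's expected payoff is r1: 17/5; r2: 2/5; r3: 8/5; r4: 22/5.
Taking the (1/2, 1/6, 1/6, 1/6)-weighted average: (1/2)·(17/5) + (1/6)·(2/5) + (1/6)·(8/5) + (1/6)·(22/5) = 83/30.

83/30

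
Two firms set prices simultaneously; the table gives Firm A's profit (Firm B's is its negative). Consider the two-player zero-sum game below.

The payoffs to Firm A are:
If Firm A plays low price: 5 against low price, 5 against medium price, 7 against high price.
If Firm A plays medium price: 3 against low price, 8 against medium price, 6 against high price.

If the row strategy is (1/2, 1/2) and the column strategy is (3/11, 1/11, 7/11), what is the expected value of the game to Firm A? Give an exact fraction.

64/11

Against (3/11, 1/11, 7/11), each row's expected payoff is low price: 69/11; medium price: 59/11.
Taking the (1/2, 1/2)-weighted average: (1/2)·(69/11) + (1/2)·(59/11) = 64/11.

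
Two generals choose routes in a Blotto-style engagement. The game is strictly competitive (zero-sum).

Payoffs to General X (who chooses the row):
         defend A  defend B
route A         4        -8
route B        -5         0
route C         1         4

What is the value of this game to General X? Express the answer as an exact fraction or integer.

Row route B is strictly dominated by row route C, so General X never plays it.
The remaining 2×2 game on (route A, route C) × (defend A, defend B) has no saddle point. Let General X play route A with probability p; indifference gives 4p + (1−p) = −8p + 4(1−p), so p = 1/5.
Similarly General Y's optimal q on defend A is 4/5, and the value is 4·(4/5) + (-8)·(1/5) = 8/5.

8/5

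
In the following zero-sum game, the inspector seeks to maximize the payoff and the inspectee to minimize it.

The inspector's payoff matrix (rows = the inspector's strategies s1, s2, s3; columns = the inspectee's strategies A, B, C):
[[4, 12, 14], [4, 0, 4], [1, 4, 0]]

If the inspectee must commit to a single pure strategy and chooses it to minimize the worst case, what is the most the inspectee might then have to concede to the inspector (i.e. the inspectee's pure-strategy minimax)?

The worst case (largest entry) in each column is A: 4, B: 12, C: 14.
The best (smallest) of these is 4.

4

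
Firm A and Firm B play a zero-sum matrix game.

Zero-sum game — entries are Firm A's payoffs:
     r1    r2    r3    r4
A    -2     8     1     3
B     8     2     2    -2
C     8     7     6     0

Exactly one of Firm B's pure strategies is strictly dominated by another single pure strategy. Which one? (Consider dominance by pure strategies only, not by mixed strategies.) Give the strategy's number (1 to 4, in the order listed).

2

Firm B prefers columns that give Firm A less. Compare r2 with r4: 3 < 8, -2 < 2, 0 < 7.
So r4 strictly dominates r2 for Firm B; r2 is strictly dominated.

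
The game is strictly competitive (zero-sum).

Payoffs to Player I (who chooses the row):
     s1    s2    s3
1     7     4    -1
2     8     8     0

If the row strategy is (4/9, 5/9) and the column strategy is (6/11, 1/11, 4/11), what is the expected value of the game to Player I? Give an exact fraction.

448/99

Against (6/11, 1/11, 4/11), each row's expected payoff is 1: 42/11; 2: 56/11.
Taking the (4/9, 5/9)-weighted average: (4/9)·(42/11) + (5/9)·(56/11) = 448/99.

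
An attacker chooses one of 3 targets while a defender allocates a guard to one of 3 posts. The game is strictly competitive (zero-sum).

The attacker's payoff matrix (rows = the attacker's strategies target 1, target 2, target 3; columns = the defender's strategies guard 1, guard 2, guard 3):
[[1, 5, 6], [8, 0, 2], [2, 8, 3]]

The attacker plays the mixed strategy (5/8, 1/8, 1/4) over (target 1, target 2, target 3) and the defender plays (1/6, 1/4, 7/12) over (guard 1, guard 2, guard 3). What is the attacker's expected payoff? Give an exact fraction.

Against (1/6, 1/4, 7/12), each row's expected payoff is target 1: 59/12; target 2: 5/2; target 3: 49/12.
Taking the (5/8, 1/8, 1/4)-weighted average: (5/8)·(59/12) + (1/8)·(5/2) + (1/4)·(49/12) = 141/32.

141/32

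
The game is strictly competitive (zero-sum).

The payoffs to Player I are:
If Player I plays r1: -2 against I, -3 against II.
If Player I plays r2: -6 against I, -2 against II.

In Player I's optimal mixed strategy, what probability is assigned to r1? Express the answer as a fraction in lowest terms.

4/5

Row minima are -3 and -6, so Player I's maximin is -3; column maxima are -2 and -2, so Player II's minimax is -2. These differ, so the equilibrium is in mixed strategies.
Let Player I play r1 with probability p. Player II is indifferent when −2p − 6(1−p) = −3p − 2(1−p), giving p = 4/5.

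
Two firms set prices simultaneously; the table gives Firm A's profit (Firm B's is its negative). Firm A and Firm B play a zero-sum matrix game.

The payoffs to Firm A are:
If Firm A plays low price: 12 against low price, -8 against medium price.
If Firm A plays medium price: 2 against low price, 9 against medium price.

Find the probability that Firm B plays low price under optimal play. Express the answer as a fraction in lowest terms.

Row minima are -8 and 2, so Firm A's maximin is 2; column maxima are 12 and 9, so Firm B's minimax is 9. These differ, so the equilibrium is in mixed strategies.
Let Firm B play low price with probability q. Firm A is indifferent when 12q − 8(1−q) = 2q + 9(1−q), giving q = 17/27.

17/27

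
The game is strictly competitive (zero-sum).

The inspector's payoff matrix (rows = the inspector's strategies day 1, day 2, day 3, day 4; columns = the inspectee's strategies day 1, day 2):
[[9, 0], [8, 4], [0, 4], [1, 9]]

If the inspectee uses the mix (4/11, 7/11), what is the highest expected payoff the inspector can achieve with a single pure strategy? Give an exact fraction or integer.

67/11

day 1: (9)·(4/11) + (0)·(7/11) = 36/11.
day 2: (8)·(4/11) + (4)·(7/11) = 60/11.
day 3: (0)·(4/11) + (4)·(7/11) = 28/11.
day 4: (1)·(4/11) + (9)·(7/11) = 67/11.
The best pure response is day 4 with expected payoff 67/11.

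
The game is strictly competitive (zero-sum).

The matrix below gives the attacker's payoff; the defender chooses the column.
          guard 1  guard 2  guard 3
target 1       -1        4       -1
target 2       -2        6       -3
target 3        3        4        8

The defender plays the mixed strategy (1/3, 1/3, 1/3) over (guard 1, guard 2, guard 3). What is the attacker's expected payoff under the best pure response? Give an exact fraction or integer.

target 1: (-1)·(1/3) + (4)·(1/3) + (-1)·(1/3) = 2/3.
target 2: (-2)·(1/3) + (6)·(1/3) + (-3)·(1/3) = 1/3.
target 3: (3)·(1/3) + (4)·(1/3) + (8)·(1/3) = 5.
The best pure response is target 3 with expected payoff 5.

5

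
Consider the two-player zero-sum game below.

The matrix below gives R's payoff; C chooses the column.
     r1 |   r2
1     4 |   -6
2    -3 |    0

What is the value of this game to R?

Row minima are -6 and -3, so R's maximin is -3; column maxima are 4 and 0, so C's minimax is 0. These differ, so the equilibrium is in mixed strategies.
Let R play 1 with probability p. C is indifferent when 4p − 3(1−p) = −6p, giving p = 3/13.
Let C play r1 with probability q. R is indifferent when 4q − 6(1−q) = −3q, giving q = 6/13.
The value is 4·(6/13) + (-6)·(7/13) = -18/13.

-18/13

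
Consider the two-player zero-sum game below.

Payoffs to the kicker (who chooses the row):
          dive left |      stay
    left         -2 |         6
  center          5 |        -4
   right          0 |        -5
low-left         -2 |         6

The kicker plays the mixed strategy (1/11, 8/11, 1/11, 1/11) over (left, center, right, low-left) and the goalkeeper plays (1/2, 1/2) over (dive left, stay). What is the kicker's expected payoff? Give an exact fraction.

Against (1/2, 1/2), each row's expected payoff is left: 2; center: 1/2; right: -5/2; low-left: 2.
Taking the (1/11, 8/11, 1/11, 1/11)-weighted average: (1/11)·(2) + (8/11)·(1/2) + (1/11)·(-5/2) + (1/11)·(2) = 1/2.

1/2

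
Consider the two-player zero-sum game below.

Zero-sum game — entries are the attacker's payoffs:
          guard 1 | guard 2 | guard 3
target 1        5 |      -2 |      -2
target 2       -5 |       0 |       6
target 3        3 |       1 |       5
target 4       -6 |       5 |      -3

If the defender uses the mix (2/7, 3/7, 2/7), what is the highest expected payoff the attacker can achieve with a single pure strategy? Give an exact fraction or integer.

target 1: (5)·(2/7) + (-2)·(3/7) + (-2)·(2/7) = 0.
target 2: (-5)·(2/7) + (0)·(3/7) + (6)·(2/7) = 2/7.
target 3: (3)·(2/7) + (1)·(3/7) + (5)·(2/7) = 19/7.
target 4: (-6)·(2/7) + (5)·(3/7) + (-3)·(2/7) = -3/7.
The best pure response is target 3 with expected payoff 19/7.

19/7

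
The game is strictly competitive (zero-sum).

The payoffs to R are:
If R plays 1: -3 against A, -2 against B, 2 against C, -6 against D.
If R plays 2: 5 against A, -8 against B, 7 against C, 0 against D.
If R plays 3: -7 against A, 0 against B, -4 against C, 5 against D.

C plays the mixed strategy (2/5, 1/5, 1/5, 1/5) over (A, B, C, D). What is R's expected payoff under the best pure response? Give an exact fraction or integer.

9/5

1: (-3)·(2/5) + (-2)·(1/5) + (2)·(1/5) + (-6)·(1/5) = -12/5.
2: (5)·(2/5) + (-8)·(1/5) + (7)·(1/5) + (0)·(1/5) = 9/5.
3: (-7)·(2/5) + (0)·(1/5) + (-4)·(1/5) + (5)·(1/5) = -13/5.
The best pure response is 2 with expected payoff 9/5.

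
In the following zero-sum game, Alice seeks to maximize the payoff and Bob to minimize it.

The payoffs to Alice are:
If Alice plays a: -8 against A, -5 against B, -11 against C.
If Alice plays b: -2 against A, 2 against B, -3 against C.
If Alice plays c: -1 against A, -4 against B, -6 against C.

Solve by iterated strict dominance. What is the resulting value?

-3

Column A is strictly dominated by C for Bob (-11<-8, -3<-2, -6<-1); eliminate A.
Row a is strictly dominated by row b (2>-5, -3>-11); eliminate a.
Column B is strictly dominated by C for Bob (-3<2, -6<-4); eliminate B.
Row c is strictly dominated by row b (-3>-6); eliminate c.
Only (b, C) remains, with payoff -3.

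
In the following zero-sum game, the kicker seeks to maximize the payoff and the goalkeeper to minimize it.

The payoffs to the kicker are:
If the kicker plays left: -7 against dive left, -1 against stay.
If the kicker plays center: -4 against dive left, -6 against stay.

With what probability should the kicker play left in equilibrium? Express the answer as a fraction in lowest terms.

Row minima are -7 and -6, so the kicker's maximin is -6; column maxima are -4 and -1, so the goalkeeper's minimax is -4. These differ, so the equilibrium is in mixed strategies.
Let the kicker play left with probability p. The goalkeeper is indifferent when −7p − 4(1−p) = −p − 6(1−p), giving p = 1/4.

1/4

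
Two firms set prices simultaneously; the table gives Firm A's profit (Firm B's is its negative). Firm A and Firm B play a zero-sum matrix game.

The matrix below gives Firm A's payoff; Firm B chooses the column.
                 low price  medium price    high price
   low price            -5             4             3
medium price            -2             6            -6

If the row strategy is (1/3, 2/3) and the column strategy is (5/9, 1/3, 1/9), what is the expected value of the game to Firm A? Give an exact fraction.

Against (5/9, 1/3, 1/9), each row's expected payoff is low price: -10/9; medium price: 2/9.
Taking the (1/3, 2/3)-weighted average: (1/3)·(-10/9) + (2/3)·(2/9) = -2/9.

-2/9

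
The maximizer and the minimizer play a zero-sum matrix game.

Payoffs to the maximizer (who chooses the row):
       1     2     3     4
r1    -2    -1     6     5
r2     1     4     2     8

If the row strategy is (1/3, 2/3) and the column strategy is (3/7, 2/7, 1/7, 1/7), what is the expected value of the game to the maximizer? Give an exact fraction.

Against (3/7, 2/7, 1/7, 1/7), each row's expected payoff is r1: 3/7; r2: 3.
Taking the (1/3, 2/3)-weighted average: (1/3)·(3/7) + (2/3)·(3) = 15/7.

15/7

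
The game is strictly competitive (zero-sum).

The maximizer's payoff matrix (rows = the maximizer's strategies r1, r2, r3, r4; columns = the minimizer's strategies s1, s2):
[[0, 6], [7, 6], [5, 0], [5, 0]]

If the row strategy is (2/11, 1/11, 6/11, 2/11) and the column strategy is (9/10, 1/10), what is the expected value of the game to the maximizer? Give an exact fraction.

Against (9/10, 1/10), each row's expected payoff is r1: 3/5; r2: 69/10; r3: 9/2; r4: 9/2.
Taking the (2/11, 1/11, 6/11, 2/11)-weighted average: (2/11)·(3/5) + (1/11)·(69/10) + (6/11)·(9/2) + (2/11)·(9/2) = 441/110.

441/110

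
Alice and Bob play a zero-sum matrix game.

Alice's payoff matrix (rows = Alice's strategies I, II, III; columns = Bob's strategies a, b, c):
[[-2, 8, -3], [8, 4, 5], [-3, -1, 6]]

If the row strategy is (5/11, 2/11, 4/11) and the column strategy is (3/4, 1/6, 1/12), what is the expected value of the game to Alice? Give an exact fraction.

Against (3/4, 1/6, 1/12), each row's expected payoff is I: -5/12; II: 85/12; III: -23/12.
Taking the (5/11, 2/11, 4/11)-weighted average: (5/11)·(-5/12) + (2/11)·(85/12) + (4/11)·(-23/12) = 53/132.

53/132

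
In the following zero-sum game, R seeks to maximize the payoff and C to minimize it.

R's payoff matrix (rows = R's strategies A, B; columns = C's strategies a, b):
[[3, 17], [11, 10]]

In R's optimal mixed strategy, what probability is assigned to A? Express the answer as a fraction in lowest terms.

Row minima are 3 and 10, so R's maximin is 10; column maxima are 11 and 17, so C's minimax is 11. These differ, so the equilibrium is in mixed strategies.
Let R play A with probability p. C is indifferent when 3p + 11(1−p) = 17p + 10(1−p), giving p = 1/15.

1/15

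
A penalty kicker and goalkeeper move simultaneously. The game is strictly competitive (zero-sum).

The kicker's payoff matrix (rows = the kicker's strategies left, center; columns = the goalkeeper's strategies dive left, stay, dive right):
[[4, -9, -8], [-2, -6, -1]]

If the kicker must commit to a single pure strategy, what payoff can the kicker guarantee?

-6

The worst-case payoff for each row is left: -9, center: -6.
The best of these is -6.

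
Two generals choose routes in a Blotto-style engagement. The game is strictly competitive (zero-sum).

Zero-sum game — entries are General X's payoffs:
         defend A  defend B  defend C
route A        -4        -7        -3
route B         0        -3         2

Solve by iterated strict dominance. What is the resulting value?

-3

Column defend C is strictly dominated by defend A for General Y (-4<-3, 0<2); eliminate defend C.
Column defend A is strictly dominated by defend B for General Y (-7<-4, -3<0); eliminate defend A.
Row route A is strictly dominated by row route B (-3>-7); eliminate route A.
Only (route B, defend B) remains, with payoff -3.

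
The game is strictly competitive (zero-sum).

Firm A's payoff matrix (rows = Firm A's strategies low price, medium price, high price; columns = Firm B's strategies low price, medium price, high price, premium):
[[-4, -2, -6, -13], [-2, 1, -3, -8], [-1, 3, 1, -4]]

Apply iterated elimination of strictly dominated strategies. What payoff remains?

Column low price is strictly dominated by premium for Firm B (-13<-4, -8<-2, -4<-1); eliminate low price.
Column high price is strictly dominated by premium for Firm B (-13<-6, -8<-3, -4<1); eliminate high price.
Row low price is strictly dominated by row medium price (1>-2, -8>-13); eliminate low price.
Column medium price is strictly dominated by premium for Firm B (-8<1, -4<3); eliminate medium price.
Row medium price is strictly dominated by row high price (-4>-8); eliminate medium price.
Only (high price, premium) remains, with payoff -4.

-4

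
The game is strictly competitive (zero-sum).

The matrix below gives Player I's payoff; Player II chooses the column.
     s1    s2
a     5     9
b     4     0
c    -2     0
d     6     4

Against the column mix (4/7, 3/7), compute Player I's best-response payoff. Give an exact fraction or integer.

47/7

a: (5)·(4/7) + (9)·(3/7) = 47/7.
b: (4)·(4/7) + (0)·(3/7) = 16/7.
c: (-2)·(4/7) + (0)·(3/7) = -8/7.
d: (6)·(4/7) + (4)·(3/7) = 36/7.
The best pure response is a with expected payoff 47/7.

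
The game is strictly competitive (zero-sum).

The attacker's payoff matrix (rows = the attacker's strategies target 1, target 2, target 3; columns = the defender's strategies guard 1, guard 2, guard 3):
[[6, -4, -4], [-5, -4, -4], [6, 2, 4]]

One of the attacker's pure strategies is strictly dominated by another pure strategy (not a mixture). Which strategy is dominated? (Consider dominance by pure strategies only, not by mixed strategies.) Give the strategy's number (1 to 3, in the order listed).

Compare target 2 with target 3: 6 > -5, 2 > -4, 4 > -4.
So target 3 strictly dominates target 2 for the attacker; target 2 is strictly dominated.

2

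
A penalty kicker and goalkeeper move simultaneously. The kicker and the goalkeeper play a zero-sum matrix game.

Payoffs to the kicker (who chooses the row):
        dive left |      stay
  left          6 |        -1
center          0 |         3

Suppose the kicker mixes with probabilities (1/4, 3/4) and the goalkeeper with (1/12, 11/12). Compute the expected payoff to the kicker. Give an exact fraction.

Against (1/12, 11/12), each row's expected payoff is left: -5/12; center: 11/4.
Taking the (1/4, 3/4)-weighted average: (1/4)·(-5/12) + (3/4)·(11/4) = 47/24.

47/24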